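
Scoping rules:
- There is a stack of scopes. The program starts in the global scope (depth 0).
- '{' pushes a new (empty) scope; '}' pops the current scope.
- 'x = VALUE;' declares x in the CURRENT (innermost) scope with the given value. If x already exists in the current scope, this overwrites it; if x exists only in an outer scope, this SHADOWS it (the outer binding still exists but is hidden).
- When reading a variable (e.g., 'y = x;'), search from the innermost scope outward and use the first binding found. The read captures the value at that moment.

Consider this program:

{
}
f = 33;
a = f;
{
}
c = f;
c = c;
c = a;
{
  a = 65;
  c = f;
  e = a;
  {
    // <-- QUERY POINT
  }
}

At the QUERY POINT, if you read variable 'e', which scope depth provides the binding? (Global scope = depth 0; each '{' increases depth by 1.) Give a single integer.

Answer: 1

Derivation:
Step 1: enter scope (depth=1)
Step 2: exit scope (depth=0)
Step 3: declare f=33 at depth 0
Step 4: declare a=(read f)=33 at depth 0
Step 5: enter scope (depth=1)
Step 6: exit scope (depth=0)
Step 7: declare c=(read f)=33 at depth 0
Step 8: declare c=(read c)=33 at depth 0
Step 9: declare c=(read a)=33 at depth 0
Step 10: enter scope (depth=1)
Step 11: declare a=65 at depth 1
Step 12: declare c=(read f)=33 at depth 1
Step 13: declare e=(read a)=65 at depth 1
Step 14: enter scope (depth=2)
Visible at query point: a=65 c=33 e=65 f=33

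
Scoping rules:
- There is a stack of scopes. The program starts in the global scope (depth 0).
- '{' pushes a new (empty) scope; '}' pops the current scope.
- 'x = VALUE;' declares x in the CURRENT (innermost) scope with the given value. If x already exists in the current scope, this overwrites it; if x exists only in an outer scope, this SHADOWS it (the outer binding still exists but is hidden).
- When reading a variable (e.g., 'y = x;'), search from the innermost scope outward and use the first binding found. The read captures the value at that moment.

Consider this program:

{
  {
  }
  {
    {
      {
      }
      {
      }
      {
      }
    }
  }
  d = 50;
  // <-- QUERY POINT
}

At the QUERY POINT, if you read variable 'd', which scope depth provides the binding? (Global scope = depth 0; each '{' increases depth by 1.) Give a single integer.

Step 1: enter scope (depth=1)
Step 2: enter scope (depth=2)
Step 3: exit scope (depth=1)
Step 4: enter scope (depth=2)
Step 5: enter scope (depth=3)
Step 6: enter scope (depth=4)
Step 7: exit scope (depth=3)
Step 8: enter scope (depth=4)
Step 9: exit scope (depth=3)
Step 10: enter scope (depth=4)
Step 11: exit scope (depth=3)
Step 12: exit scope (depth=2)
Step 13: exit scope (depth=1)
Step 14: declare d=50 at depth 1
Visible at query point: d=50

Answer: 1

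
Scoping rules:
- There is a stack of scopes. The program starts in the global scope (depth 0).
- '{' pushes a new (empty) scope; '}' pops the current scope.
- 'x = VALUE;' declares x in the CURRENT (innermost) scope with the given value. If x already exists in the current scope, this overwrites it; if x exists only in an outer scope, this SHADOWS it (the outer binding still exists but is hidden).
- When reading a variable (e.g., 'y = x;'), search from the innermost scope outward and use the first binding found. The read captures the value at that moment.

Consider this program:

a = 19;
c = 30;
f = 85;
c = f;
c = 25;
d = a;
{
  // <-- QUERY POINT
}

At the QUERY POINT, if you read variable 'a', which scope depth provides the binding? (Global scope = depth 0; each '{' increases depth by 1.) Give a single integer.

Answer: 0

Derivation:
Step 1: declare a=19 at depth 0
Step 2: declare c=30 at depth 0
Step 3: declare f=85 at depth 0
Step 4: declare c=(read f)=85 at depth 0
Step 5: declare c=25 at depth 0
Step 6: declare d=(read a)=19 at depth 0
Step 7: enter scope (depth=1)
Visible at query point: a=19 c=25 d=19 f=85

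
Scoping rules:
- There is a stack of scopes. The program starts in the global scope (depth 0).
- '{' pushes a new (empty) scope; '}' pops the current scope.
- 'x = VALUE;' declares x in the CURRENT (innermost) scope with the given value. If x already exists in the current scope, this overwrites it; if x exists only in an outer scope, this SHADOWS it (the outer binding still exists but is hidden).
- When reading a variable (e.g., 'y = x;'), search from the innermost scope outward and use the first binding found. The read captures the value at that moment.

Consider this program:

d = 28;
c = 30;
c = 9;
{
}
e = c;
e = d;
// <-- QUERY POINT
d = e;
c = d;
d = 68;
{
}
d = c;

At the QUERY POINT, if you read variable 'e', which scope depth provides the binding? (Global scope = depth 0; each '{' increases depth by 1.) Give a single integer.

Step 1: declare d=28 at depth 0
Step 2: declare c=30 at depth 0
Step 3: declare c=9 at depth 0
Step 4: enter scope (depth=1)
Step 5: exit scope (depth=0)
Step 6: declare e=(read c)=9 at depth 0
Step 7: declare e=(read d)=28 at depth 0
Visible at query point: c=9 d=28 e=28

Answer: 0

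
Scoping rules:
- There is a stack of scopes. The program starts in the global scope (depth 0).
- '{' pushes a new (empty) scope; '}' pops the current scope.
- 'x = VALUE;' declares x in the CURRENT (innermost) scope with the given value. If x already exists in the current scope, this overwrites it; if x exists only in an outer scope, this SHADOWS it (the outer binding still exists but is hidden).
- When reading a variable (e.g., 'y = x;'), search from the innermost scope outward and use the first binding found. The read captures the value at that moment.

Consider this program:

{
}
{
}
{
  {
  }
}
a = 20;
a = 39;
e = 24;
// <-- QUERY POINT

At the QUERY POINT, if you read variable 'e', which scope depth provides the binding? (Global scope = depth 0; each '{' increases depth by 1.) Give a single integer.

Answer: 0

Derivation:
Step 1: enter scope (depth=1)
Step 2: exit scope (depth=0)
Step 3: enter scope (depth=1)
Step 4: exit scope (depth=0)
Step 5: enter scope (depth=1)
Step 6: enter scope (depth=2)
Step 7: exit scope (depth=1)
Step 8: exit scope (depth=0)
Step 9: declare a=20 at depth 0
Step 10: declare a=39 at depth 0
Step 11: declare e=24 at depth 0
Visible at query point: a=39 e=24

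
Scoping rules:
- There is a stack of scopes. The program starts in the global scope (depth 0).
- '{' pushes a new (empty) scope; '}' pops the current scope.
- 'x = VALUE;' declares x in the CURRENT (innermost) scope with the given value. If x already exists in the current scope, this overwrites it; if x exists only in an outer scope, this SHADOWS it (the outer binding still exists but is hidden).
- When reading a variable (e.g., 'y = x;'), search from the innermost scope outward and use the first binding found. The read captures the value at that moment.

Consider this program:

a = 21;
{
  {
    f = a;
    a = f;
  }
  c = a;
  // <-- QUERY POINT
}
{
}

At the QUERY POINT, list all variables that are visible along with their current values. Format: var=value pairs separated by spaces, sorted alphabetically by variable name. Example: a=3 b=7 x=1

Answer: a=21 c=21

Derivation:
Step 1: declare a=21 at depth 0
Step 2: enter scope (depth=1)
Step 3: enter scope (depth=2)
Step 4: declare f=(read a)=21 at depth 2
Step 5: declare a=(read f)=21 at depth 2
Step 6: exit scope (depth=1)
Step 7: declare c=(read a)=21 at depth 1
Visible at query point: a=21 c=21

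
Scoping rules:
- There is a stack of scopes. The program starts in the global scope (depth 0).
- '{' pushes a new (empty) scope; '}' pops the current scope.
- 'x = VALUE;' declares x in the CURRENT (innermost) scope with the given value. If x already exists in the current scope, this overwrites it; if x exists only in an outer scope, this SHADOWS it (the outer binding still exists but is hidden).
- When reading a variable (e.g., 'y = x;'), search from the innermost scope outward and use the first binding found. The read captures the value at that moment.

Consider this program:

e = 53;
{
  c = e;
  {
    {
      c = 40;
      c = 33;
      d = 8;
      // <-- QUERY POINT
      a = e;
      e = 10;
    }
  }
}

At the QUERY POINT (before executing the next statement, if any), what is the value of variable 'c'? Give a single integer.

Answer: 33

Derivation:
Step 1: declare e=53 at depth 0
Step 2: enter scope (depth=1)
Step 3: declare c=(read e)=53 at depth 1
Step 4: enter scope (depth=2)
Step 5: enter scope (depth=3)
Step 6: declare c=40 at depth 3
Step 7: declare c=33 at depth 3
Step 8: declare d=8 at depth 3
Visible at query point: c=33 d=8 e=53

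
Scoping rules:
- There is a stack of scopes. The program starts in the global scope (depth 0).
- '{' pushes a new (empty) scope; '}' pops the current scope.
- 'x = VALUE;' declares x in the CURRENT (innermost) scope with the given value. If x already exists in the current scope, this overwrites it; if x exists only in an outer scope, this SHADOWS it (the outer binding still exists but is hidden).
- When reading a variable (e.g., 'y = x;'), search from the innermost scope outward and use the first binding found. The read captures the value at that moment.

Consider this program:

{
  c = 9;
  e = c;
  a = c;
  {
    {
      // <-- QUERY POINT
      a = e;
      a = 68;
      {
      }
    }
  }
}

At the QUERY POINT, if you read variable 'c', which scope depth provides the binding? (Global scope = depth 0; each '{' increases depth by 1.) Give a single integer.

Step 1: enter scope (depth=1)
Step 2: declare c=9 at depth 1
Step 3: declare e=(read c)=9 at depth 1
Step 4: declare a=(read c)=9 at depth 1
Step 5: enter scope (depth=2)
Step 6: enter scope (depth=3)
Visible at query point: a=9 c=9 e=9

Answer: 1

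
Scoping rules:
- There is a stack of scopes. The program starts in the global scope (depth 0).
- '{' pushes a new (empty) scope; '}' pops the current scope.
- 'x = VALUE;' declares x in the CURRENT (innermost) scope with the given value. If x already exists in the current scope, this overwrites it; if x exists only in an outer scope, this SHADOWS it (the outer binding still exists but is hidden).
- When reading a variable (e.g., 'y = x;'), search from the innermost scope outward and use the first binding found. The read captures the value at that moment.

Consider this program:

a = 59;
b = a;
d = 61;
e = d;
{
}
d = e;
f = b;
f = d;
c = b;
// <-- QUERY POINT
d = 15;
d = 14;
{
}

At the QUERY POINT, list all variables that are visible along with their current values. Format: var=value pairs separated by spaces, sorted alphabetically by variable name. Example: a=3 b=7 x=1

Step 1: declare a=59 at depth 0
Step 2: declare b=(read a)=59 at depth 0
Step 3: declare d=61 at depth 0
Step 4: declare e=(read d)=61 at depth 0
Step 5: enter scope (depth=1)
Step 6: exit scope (depth=0)
Step 7: declare d=(read e)=61 at depth 0
Step 8: declare f=(read b)=59 at depth 0
Step 9: declare f=(read d)=61 at depth 0
Step 10: declare c=(read b)=59 at depth 0
Visible at query point: a=59 b=59 c=59 d=61 e=61 f=61

Answer: a=59 b=59 c=59 d=61 e=61 f=61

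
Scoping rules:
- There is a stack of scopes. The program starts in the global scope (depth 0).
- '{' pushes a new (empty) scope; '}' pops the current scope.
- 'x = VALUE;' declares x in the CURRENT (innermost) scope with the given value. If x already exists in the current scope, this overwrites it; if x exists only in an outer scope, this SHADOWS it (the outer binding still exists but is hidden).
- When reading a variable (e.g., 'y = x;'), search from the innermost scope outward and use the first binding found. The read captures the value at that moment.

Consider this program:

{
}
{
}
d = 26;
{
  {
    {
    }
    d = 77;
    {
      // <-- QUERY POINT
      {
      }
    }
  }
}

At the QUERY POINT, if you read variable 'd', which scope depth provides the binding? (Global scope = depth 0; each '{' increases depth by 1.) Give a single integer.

Answer: 2

Derivation:
Step 1: enter scope (depth=1)
Step 2: exit scope (depth=0)
Step 3: enter scope (depth=1)
Step 4: exit scope (depth=0)
Step 5: declare d=26 at depth 0
Step 6: enter scope (depth=1)
Step 7: enter scope (depth=2)
Step 8: enter scope (depth=3)
Step 9: exit scope (depth=2)
Step 10: declare d=77 at depth 2
Step 11: enter scope (depth=3)
Visible at query point: d=77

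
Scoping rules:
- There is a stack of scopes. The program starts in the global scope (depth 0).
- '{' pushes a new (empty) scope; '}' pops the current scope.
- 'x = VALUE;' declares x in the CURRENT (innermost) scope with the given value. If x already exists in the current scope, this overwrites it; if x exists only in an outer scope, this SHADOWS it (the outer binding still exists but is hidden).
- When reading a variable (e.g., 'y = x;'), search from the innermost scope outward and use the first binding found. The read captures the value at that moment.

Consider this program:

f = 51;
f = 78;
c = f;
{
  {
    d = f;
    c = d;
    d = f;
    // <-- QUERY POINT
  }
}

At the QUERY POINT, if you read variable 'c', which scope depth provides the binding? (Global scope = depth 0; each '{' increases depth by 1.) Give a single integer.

Answer: 2

Derivation:
Step 1: declare f=51 at depth 0
Step 2: declare f=78 at depth 0
Step 3: declare c=(read f)=78 at depth 0
Step 4: enter scope (depth=1)
Step 5: enter scope (depth=2)
Step 6: declare d=(read f)=78 at depth 2
Step 7: declare c=(read d)=78 at depth 2
Step 8: declare d=(read f)=78 at depth 2
Visible at query point: c=78 d=78 f=78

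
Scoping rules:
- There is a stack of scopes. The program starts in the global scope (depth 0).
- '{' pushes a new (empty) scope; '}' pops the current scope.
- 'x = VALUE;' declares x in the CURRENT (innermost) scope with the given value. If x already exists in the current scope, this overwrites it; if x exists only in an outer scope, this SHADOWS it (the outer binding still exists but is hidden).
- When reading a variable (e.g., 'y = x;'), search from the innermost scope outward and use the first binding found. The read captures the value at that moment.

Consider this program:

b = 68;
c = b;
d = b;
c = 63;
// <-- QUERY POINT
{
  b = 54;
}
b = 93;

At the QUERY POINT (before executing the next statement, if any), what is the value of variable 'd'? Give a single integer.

Step 1: declare b=68 at depth 0
Step 2: declare c=(read b)=68 at depth 0
Step 3: declare d=(read b)=68 at depth 0
Step 4: declare c=63 at depth 0
Visible at query point: b=68 c=63 d=68

Answer: 68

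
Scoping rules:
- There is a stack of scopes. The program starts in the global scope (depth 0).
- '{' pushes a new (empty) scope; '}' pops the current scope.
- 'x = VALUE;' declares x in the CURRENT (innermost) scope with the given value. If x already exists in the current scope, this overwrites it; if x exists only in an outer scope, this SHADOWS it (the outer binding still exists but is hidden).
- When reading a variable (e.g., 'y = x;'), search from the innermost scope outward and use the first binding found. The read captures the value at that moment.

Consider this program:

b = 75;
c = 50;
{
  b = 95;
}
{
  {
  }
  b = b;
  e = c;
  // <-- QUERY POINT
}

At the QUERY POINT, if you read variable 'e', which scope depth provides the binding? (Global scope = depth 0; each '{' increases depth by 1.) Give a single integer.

Step 1: declare b=75 at depth 0
Step 2: declare c=50 at depth 0
Step 3: enter scope (depth=1)
Step 4: declare b=95 at depth 1
Step 5: exit scope (depth=0)
Step 6: enter scope (depth=1)
Step 7: enter scope (depth=2)
Step 8: exit scope (depth=1)
Step 9: declare b=(read b)=75 at depth 1
Step 10: declare e=(read c)=50 at depth 1
Visible at query point: b=75 c=50 e=50

Answer: 1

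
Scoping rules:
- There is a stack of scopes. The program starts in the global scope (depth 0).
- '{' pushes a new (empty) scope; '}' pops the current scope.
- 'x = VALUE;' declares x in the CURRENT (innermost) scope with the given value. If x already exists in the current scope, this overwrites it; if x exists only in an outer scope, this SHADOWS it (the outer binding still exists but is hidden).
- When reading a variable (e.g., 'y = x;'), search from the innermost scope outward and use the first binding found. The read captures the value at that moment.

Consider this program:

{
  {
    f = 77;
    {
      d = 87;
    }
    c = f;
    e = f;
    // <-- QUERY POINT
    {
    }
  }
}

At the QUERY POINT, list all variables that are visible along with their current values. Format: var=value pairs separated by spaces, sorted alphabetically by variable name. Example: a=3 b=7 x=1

Step 1: enter scope (depth=1)
Step 2: enter scope (depth=2)
Step 3: declare f=77 at depth 2
Step 4: enter scope (depth=3)
Step 5: declare d=87 at depth 3
Step 6: exit scope (depth=2)
Step 7: declare c=(read f)=77 at depth 2
Step 8: declare e=(read f)=77 at depth 2
Visible at query point: c=77 e=77 f=77

Answer: c=77 e=77 f=77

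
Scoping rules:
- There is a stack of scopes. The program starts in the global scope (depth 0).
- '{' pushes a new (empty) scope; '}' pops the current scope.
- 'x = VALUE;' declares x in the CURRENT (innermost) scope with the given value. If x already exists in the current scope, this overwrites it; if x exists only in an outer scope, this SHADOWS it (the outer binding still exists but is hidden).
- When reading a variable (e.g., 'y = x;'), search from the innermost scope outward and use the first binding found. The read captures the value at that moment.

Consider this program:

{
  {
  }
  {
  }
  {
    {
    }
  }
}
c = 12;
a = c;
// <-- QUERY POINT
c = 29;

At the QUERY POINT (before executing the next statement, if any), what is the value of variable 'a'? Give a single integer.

Step 1: enter scope (depth=1)
Step 2: enter scope (depth=2)
Step 3: exit scope (depth=1)
Step 4: enter scope (depth=2)
Step 5: exit scope (depth=1)
Step 6: enter scope (depth=2)
Step 7: enter scope (depth=3)
Step 8: exit scope (depth=2)
Step 9: exit scope (depth=1)
Step 10: exit scope (depth=0)
Step 11: declare c=12 at depth 0
Step 12: declare a=(read c)=12 at depth 0
Visible at query point: a=12 c=12

Answer: 12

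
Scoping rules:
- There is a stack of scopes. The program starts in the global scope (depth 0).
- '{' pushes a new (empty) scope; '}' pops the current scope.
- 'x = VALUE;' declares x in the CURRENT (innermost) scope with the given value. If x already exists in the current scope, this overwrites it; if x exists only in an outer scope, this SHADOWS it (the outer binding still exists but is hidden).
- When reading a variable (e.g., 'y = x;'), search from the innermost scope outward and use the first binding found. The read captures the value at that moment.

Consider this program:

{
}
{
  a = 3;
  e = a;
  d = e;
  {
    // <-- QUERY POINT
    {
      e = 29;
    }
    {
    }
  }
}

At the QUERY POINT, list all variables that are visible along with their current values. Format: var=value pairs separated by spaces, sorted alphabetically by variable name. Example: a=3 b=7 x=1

Step 1: enter scope (depth=1)
Step 2: exit scope (depth=0)
Step 3: enter scope (depth=1)
Step 4: declare a=3 at depth 1
Step 5: declare e=(read a)=3 at depth 1
Step 6: declare d=(read e)=3 at depth 1
Step 7: enter scope (depth=2)
Visible at query point: a=3 d=3 e=3

Answer: a=3 d=3 e=3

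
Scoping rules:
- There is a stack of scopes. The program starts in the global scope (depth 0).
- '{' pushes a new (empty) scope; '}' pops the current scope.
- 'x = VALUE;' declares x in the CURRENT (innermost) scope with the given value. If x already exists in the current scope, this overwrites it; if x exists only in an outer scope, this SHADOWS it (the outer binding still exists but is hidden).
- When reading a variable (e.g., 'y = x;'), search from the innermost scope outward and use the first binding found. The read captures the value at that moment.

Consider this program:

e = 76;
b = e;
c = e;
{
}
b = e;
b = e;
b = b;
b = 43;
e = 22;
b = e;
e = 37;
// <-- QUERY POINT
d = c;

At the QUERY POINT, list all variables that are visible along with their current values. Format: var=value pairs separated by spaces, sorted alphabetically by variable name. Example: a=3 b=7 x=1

Step 1: declare e=76 at depth 0
Step 2: declare b=(read e)=76 at depth 0
Step 3: declare c=(read e)=76 at depth 0
Step 4: enter scope (depth=1)
Step 5: exit scope (depth=0)
Step 6: declare b=(read e)=76 at depth 0
Step 7: declare b=(read e)=76 at depth 0
Step 8: declare b=(read b)=76 at depth 0
Step 9: declare b=43 at depth 0
Step 10: declare e=22 at depth 0
Step 11: declare b=(read e)=22 at depth 0
Step 12: declare e=37 at depth 0
Visible at query point: b=22 c=76 e=37

Answer: b=22 c=76 e=37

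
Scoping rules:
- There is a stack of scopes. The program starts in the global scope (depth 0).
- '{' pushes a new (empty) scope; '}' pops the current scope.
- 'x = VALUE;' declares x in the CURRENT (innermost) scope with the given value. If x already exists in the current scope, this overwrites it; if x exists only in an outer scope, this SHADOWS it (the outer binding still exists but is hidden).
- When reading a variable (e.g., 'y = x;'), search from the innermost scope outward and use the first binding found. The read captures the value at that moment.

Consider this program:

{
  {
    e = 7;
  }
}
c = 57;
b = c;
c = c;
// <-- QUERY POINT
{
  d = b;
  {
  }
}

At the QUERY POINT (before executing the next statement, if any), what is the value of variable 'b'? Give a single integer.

Step 1: enter scope (depth=1)
Step 2: enter scope (depth=2)
Step 3: declare e=7 at depth 2
Step 4: exit scope (depth=1)
Step 5: exit scope (depth=0)
Step 6: declare c=57 at depth 0
Step 7: declare b=(read c)=57 at depth 0
Step 8: declare c=(read c)=57 at depth 0
Visible at query point: b=57 c=57

Answer: 57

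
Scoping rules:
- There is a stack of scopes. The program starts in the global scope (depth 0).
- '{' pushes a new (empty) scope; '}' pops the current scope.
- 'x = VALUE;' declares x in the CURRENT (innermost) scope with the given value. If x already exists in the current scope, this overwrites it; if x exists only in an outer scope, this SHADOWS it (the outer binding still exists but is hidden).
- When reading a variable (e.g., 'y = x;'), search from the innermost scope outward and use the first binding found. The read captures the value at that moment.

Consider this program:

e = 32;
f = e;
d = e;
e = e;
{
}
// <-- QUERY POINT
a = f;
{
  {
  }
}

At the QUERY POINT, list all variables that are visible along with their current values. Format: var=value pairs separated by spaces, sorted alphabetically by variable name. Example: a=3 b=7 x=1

Step 1: declare e=32 at depth 0
Step 2: declare f=(read e)=32 at depth 0
Step 3: declare d=(read e)=32 at depth 0
Step 4: declare e=(read e)=32 at depth 0
Step 5: enter scope (depth=1)
Step 6: exit scope (depth=0)
Visible at query point: d=32 e=32 f=32

Answer: d=32 e=32 f=32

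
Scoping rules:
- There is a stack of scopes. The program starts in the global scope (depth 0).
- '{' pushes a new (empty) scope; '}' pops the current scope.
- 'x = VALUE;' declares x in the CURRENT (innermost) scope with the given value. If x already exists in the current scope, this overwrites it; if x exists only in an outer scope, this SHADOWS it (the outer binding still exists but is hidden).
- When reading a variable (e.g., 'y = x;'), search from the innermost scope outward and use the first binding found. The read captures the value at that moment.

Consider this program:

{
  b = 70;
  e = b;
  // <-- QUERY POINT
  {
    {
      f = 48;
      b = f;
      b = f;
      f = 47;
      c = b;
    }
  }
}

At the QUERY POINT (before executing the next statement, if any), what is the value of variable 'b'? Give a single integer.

Answer: 70

Derivation:
Step 1: enter scope (depth=1)
Step 2: declare b=70 at depth 1
Step 3: declare e=(read b)=70 at depth 1
Visible at query point: b=70 e=70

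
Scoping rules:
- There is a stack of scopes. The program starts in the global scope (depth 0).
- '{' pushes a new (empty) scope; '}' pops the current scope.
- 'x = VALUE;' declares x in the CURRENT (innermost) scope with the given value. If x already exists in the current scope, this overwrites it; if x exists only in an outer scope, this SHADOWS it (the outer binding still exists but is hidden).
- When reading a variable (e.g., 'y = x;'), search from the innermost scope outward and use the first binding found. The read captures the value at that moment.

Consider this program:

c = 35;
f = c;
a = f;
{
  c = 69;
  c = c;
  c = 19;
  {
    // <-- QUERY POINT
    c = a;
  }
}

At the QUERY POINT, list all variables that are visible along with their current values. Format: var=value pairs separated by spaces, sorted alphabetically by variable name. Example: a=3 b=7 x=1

Answer: a=35 c=19 f=35

Derivation:
Step 1: declare c=35 at depth 0
Step 2: declare f=(read c)=35 at depth 0
Step 3: declare a=(read f)=35 at depth 0
Step 4: enter scope (depth=1)
Step 5: declare c=69 at depth 1
Step 6: declare c=(read c)=69 at depth 1
Step 7: declare c=19 at depth 1
Step 8: enter scope (depth=2)
Visible at query point: a=35 c=19 f=35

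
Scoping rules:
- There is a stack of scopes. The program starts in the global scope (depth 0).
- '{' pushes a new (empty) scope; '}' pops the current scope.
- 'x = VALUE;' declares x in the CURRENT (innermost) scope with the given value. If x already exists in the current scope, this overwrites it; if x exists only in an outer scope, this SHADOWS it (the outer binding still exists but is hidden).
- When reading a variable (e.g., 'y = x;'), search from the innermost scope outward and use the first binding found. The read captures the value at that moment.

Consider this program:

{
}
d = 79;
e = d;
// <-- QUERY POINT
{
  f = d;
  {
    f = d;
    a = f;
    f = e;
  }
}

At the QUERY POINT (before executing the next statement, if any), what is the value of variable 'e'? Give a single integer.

Step 1: enter scope (depth=1)
Step 2: exit scope (depth=0)
Step 3: declare d=79 at depth 0
Step 4: declare e=(read d)=79 at depth 0
Visible at query point: d=79 e=79

Answer: 79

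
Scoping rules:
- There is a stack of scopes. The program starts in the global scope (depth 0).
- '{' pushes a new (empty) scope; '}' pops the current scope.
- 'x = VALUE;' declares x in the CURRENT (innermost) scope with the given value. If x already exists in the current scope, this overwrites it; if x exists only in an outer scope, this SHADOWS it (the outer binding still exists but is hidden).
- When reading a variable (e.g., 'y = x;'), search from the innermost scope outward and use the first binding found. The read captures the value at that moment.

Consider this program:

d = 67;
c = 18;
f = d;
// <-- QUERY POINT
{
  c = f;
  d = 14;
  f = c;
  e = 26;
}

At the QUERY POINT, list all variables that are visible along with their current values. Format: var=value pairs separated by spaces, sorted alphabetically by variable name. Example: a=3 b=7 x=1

Step 1: declare d=67 at depth 0
Step 2: declare c=18 at depth 0
Step 3: declare f=(read d)=67 at depth 0
Visible at query point: c=18 d=67 f=67

Answer: c=18 d=67 f=67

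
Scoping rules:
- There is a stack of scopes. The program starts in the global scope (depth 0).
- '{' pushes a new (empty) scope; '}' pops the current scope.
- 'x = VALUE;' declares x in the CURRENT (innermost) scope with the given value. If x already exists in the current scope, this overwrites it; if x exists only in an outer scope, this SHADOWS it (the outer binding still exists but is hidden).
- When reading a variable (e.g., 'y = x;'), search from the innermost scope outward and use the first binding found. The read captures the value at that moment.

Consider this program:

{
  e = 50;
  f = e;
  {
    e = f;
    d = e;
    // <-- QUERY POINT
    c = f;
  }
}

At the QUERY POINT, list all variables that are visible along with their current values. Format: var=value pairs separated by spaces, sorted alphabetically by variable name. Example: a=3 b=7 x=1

Answer: d=50 e=50 f=50

Derivation:
Step 1: enter scope (depth=1)
Step 2: declare e=50 at depth 1
Step 3: declare f=(read e)=50 at depth 1
Step 4: enter scope (depth=2)
Step 5: declare e=(read f)=50 at depth 2
Step 6: declare d=(read e)=50 at depth 2
Visible at query point: d=50 e=50 f=50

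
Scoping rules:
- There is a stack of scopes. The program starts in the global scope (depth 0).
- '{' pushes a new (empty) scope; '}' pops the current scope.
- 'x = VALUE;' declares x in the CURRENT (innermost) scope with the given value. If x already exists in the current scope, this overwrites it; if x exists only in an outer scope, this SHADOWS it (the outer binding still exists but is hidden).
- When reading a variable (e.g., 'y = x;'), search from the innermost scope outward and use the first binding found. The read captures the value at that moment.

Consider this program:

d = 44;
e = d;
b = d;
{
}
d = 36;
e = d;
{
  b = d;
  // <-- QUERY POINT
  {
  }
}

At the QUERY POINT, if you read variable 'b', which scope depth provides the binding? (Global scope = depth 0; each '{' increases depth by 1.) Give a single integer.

Answer: 1

Derivation:
Step 1: declare d=44 at depth 0
Step 2: declare e=(read d)=44 at depth 0
Step 3: declare b=(read d)=44 at depth 0
Step 4: enter scope (depth=1)
Step 5: exit scope (depth=0)
Step 6: declare d=36 at depth 0
Step 7: declare e=(read d)=36 at depth 0
Step 8: enter scope (depth=1)
Step 9: declare b=(read d)=36 at depth 1
Visible at query point: b=36 d=36 e=36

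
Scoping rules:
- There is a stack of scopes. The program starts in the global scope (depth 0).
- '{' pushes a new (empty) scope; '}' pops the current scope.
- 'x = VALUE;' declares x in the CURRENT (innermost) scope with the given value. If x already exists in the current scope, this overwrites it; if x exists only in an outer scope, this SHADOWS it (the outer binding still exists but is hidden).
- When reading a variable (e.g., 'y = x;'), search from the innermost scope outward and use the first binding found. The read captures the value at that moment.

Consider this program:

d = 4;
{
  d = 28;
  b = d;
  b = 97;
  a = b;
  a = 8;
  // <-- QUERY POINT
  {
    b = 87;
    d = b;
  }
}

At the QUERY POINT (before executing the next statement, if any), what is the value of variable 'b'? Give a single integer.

Answer: 97

Derivation:
Step 1: declare d=4 at depth 0
Step 2: enter scope (depth=1)
Step 3: declare d=28 at depth 1
Step 4: declare b=(read d)=28 at depth 1
Step 5: declare b=97 at depth 1
Step 6: declare a=(read b)=97 at depth 1
Step 7: declare a=8 at depth 1
Visible at query point: a=8 b=97 d=28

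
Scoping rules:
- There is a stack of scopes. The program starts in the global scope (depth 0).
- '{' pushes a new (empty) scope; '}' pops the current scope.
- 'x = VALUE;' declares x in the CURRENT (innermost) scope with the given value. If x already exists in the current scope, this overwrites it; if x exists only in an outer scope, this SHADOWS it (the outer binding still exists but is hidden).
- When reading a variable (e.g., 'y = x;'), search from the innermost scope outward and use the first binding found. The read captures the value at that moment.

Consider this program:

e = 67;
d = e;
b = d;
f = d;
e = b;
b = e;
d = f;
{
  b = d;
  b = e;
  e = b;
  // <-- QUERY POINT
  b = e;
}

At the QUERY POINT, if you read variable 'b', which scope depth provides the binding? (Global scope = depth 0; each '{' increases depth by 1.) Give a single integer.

Step 1: declare e=67 at depth 0
Step 2: declare d=(read e)=67 at depth 0
Step 3: declare b=(read d)=67 at depth 0
Step 4: declare f=(read d)=67 at depth 0
Step 5: declare e=(read b)=67 at depth 0
Step 6: declare b=(read e)=67 at depth 0
Step 7: declare d=(read f)=67 at depth 0
Step 8: enter scope (depth=1)
Step 9: declare b=(read d)=67 at depth 1
Step 10: declare b=(read e)=67 at depth 1
Step 11: declare e=(read b)=67 at depth 1
Visible at query point: b=67 d=67 e=67 f=67

Answer: 1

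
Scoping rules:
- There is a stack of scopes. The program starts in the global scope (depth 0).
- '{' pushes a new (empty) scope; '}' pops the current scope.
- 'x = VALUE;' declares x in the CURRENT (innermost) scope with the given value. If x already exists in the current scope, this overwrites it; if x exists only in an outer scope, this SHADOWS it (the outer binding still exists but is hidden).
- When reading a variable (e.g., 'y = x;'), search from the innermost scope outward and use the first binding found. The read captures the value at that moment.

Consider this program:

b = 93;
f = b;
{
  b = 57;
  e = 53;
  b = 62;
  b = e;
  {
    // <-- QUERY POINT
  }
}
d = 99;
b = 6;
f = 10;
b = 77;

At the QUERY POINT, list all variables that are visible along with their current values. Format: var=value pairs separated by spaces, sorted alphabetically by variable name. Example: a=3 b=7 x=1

Answer: b=53 e=53 f=93

Derivation:
Step 1: declare b=93 at depth 0
Step 2: declare f=(read b)=93 at depth 0
Step 3: enter scope (depth=1)
Step 4: declare b=57 at depth 1
Step 5: declare e=53 at depth 1
Step 6: declare b=62 at depth 1
Step 7: declare b=(read e)=53 at depth 1
Step 8: enter scope (depth=2)
Visible at query point: b=53 e=53 f=93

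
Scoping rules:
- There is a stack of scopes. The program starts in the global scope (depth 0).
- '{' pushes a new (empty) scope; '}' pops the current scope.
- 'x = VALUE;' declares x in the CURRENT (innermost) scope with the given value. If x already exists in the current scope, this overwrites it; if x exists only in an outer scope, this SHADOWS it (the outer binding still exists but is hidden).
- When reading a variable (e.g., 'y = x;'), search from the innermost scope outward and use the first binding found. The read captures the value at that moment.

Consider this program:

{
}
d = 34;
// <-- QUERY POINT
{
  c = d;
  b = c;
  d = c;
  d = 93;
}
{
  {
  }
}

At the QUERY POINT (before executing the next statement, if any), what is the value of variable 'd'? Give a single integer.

Step 1: enter scope (depth=1)
Step 2: exit scope (depth=0)
Step 3: declare d=34 at depth 0
Visible at query point: d=34

Answer: 34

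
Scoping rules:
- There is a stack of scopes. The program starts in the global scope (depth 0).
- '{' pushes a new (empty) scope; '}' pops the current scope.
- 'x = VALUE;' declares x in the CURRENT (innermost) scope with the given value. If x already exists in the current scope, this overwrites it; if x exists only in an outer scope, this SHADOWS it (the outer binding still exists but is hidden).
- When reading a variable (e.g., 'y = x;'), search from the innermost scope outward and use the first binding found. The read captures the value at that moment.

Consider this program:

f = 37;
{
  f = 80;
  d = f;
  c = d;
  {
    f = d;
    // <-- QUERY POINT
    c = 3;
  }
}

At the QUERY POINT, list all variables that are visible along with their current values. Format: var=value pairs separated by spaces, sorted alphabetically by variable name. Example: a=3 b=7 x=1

Step 1: declare f=37 at depth 0
Step 2: enter scope (depth=1)
Step 3: declare f=80 at depth 1
Step 4: declare d=(read f)=80 at depth 1
Step 5: declare c=(read d)=80 at depth 1
Step 6: enter scope (depth=2)
Step 7: declare f=(read d)=80 at depth 2
Visible at query point: c=80 d=80 f=80

Answer: c=80 d=80 f=80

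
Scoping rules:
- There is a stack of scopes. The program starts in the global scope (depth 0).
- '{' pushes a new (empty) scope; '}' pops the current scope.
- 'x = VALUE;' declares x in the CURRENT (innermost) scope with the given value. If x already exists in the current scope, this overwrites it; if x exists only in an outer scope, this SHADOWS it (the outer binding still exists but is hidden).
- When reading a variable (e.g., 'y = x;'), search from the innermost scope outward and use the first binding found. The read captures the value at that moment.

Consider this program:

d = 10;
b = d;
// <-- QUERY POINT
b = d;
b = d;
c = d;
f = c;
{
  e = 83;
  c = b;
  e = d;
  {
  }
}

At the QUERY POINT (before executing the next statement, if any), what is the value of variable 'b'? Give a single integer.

Answer: 10

Derivation:
Step 1: declare d=10 at depth 0
Step 2: declare b=(read d)=10 at depth 0
Visible at query point: b=10 d=10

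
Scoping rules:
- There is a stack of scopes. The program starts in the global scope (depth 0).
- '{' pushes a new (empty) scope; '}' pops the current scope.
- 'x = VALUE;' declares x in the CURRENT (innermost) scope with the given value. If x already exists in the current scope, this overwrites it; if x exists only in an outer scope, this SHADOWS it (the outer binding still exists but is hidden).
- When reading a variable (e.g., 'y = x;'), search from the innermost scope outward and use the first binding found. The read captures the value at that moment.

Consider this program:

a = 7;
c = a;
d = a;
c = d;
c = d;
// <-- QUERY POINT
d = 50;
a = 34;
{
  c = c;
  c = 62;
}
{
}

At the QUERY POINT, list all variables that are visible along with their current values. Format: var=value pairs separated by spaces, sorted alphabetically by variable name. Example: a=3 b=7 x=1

Step 1: declare a=7 at depth 0
Step 2: declare c=(read a)=7 at depth 0
Step 3: declare d=(read a)=7 at depth 0
Step 4: declare c=(read d)=7 at depth 0
Step 5: declare c=(read d)=7 at depth 0
Visible at query point: a=7 c=7 d=7

Answer: a=7 c=7 d=7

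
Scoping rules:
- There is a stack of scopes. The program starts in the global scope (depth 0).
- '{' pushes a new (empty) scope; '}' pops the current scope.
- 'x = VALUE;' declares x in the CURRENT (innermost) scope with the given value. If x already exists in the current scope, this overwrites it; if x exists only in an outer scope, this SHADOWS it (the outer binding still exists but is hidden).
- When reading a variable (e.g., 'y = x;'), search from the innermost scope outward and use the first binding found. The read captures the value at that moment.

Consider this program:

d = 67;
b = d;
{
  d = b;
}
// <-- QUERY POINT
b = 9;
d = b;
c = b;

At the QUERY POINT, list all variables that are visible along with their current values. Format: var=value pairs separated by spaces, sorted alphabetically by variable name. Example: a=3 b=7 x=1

Step 1: declare d=67 at depth 0
Step 2: declare b=(read d)=67 at depth 0
Step 3: enter scope (depth=1)
Step 4: declare d=(read b)=67 at depth 1
Step 5: exit scope (depth=0)
Visible at query point: b=67 d=67

Answer: b=67 d=67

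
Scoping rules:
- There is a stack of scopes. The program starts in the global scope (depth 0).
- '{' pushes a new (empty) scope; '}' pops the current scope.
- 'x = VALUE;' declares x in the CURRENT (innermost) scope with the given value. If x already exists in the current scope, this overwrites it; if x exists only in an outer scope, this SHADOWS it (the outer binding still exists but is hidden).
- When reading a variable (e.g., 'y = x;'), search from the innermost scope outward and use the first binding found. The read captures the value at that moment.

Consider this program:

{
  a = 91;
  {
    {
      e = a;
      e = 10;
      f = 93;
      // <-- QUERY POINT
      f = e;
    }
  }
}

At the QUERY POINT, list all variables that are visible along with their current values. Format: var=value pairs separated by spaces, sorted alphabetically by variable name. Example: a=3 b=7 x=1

Step 1: enter scope (depth=1)
Step 2: declare a=91 at depth 1
Step 3: enter scope (depth=2)
Step 4: enter scope (depth=3)
Step 5: declare e=(read a)=91 at depth 3
Step 6: declare e=10 at depth 3
Step 7: declare f=93 at depth 3
Visible at query point: a=91 e=10 f=93

Answer: a=91 e=10 f=93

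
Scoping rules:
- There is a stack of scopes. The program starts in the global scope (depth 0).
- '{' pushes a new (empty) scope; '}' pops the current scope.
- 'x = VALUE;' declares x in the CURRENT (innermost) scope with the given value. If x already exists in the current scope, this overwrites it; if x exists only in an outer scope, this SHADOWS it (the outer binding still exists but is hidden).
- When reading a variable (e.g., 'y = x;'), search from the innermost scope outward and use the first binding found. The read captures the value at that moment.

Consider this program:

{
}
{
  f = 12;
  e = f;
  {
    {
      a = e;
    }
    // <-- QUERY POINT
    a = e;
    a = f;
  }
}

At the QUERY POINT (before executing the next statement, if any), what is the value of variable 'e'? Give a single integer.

Step 1: enter scope (depth=1)
Step 2: exit scope (depth=0)
Step 3: enter scope (depth=1)
Step 4: declare f=12 at depth 1
Step 5: declare e=(read f)=12 at depth 1
Step 6: enter scope (depth=2)
Step 7: enter scope (depth=3)
Step 8: declare a=(read e)=12 at depth 3
Step 9: exit scope (depth=2)
Visible at query point: e=12 f=12

Answer: 12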